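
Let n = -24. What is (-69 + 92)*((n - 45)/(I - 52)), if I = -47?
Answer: 529/33 ≈ 16.030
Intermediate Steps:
(-69 + 92)*((n - 45)/(I - 52)) = (-69 + 92)*((-24 - 45)/(-47 - 52)) = 23*(-69/(-99)) = 23*(-69*(-1/99)) = 23*(23/33) = 529/33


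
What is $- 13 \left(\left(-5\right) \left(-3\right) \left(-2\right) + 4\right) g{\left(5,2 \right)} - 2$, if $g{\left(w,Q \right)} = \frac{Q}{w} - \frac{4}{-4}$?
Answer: $\frac{2356}{5} \approx 471.2$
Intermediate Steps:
$g{\left(w,Q \right)} = 1 + \frac{Q}{w}$ ($g{\left(w,Q \right)} = \frac{Q}{w} - -1 = \frac{Q}{w} + 1 = 1 + \frac{Q}{w}$)
$- 13 \left(\left(-5\right) \left(-3\right) \left(-2\right) + 4\right) g{\left(5,2 \right)} - 2 = - 13 \left(\left(-5\right) \left(-3\right) \left(-2\right) + 4\right) \frac{2 + 5}{5} - 2 = - 13 \left(15 \left(-2\right) + 4\right) \frac{1}{5} \cdot 7 - 2 = - 13 \left(-30 + 4\right) \frac{7}{5} - 2 = - 13 \left(\left(-26\right) \frac{7}{5}\right) - 2 = \left(-13\right) \left(- \frac{182}{5}\right) - 2 = \frac{2366}{5} - 2 = \frac{2356}{5}$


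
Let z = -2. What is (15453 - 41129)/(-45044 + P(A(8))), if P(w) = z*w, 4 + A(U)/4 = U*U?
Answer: 6419/11381 ≈ 0.56401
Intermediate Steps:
A(U) = -16 + 4*U² (A(U) = -16 + 4*(U*U) = -16 + 4*U²)
P(w) = -2*w
(15453 - 41129)/(-45044 + P(A(8))) = (15453 - 41129)/(-45044 - 2*(-16 + 4*8²)) = -25676/(-45044 - 2*(-16 + 4*64)) = -25676/(-45044 - 2*(-16 + 256)) = -25676/(-45044 - 2*240) = -25676/(-45044 - 480) = -25676/(-45524) = -25676*(-1/45524) = 6419/11381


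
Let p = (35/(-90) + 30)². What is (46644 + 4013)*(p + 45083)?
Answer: 754332424517/324 ≈ 2.3282e+9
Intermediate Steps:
p = 284089/324 (p = (35*(-1/90) + 30)² = (-7/18 + 30)² = (533/18)² = 284089/324 ≈ 876.82)
(46644 + 4013)*(p + 45083) = (46644 + 4013)*(284089/324 + 45083) = 50657*(14890981/324) = 754332424517/324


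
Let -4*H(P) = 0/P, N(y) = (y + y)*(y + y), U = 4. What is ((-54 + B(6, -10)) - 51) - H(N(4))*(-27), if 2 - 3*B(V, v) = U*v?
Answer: -91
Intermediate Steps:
B(V, v) = 2/3 - 4*v/3
N(y) = 4*y**2 (N(y) = (2*y)*(2*y) = 4*y**2)
H(P) = 0 (H(P) = -0/P = -1/4*0 = 0)
((-54 + B(6, -10)) - 51) - H(N(4))*(-27) = ((-54 + (2/3 - 4/3*(-10))) - 51) - 0*(-27) = ((-54 + (2/3 + 40/3)) - 51) - 1*0 = ((-54 + 14) - 51) + 0 = (-40 - 51) + 0 = -91 + 0 = -91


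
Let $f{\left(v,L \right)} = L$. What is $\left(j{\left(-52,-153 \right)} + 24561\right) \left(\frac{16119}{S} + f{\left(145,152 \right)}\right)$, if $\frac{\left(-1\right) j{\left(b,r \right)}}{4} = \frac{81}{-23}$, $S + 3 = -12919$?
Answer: $\frac{84698178975}{22862} \approx 3.7048 \cdot 10^{6}$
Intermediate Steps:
$S = -12922$ ($S = -3 - 12919 = -12922$)
$j{\left(b,r \right)} = \frac{324}{23}$ ($j{\left(b,r \right)} = - 4 \frac{81}{-23} = - 4 \cdot 81 \left(- \frac{1}{23}\right) = \left(-4\right) \left(- \frac{81}{23}\right) = \frac{324}{23}$)
$\left(j{\left(-52,-153 \right)} + 24561\right) \left(\frac{16119}{S} + f{\left(145,152 \right)}\right) = \left(\frac{324}{23} + 24561\right) \left(\frac{16119}{-12922} + 152\right) = \frac{565227 \left(16119 \left(- \frac{1}{12922}\right) + 152\right)}{23} = \frac{565227 \left(- \frac{16119}{12922} + 152\right)}{23} = \frac{565227}{23} \cdot \frac{1948025}{12922} = \frac{84698178975}{22862}$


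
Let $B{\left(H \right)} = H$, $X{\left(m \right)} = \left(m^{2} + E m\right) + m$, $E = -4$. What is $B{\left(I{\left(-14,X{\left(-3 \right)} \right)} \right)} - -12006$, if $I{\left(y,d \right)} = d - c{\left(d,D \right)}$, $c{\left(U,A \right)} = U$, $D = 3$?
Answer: $12006$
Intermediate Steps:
$X{\left(m \right)} = m^{2} - 3 m$ ($X{\left(m \right)} = \left(m^{2} - 4 m\right) + m = m^{2} - 3 m$)
$I{\left(y,d \right)} = 0$ ($I{\left(y,d \right)} = d - d = 0$)
$B{\left(I{\left(-14,X{\left(-3 \right)} \right)} \right)} - -12006 = 0 - -12006 = 0 + 12006 = 12006$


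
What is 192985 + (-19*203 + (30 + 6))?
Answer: 189164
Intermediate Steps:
192985 + (-19*203 + (30 + 6)) = 192985 + (-3857 + 36) = 192985 - 3821 = 189164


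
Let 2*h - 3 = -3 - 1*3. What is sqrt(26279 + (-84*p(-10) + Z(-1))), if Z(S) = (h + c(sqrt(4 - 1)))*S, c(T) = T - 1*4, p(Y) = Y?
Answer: sqrt(108498 - 4*sqrt(3))/2 ≈ 164.69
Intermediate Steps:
h = -3/2 (h = 3/2 + (-3 - 1*3)/2 = 3/2 + (-3 - 3)/2 = 3/2 + (1/2)*(-6) = 3/2 - 3 = -3/2 ≈ -1.5000)
c(T) = -4 + T (c(T) = T - 4 = -4 + T)
Z(S) = S*(-11/2 + sqrt(3)) (Z(S) = (-3/2 + (-4 + sqrt(4 - 1)))*S = (-3/2 + (-4 + sqrt(3)))*S = (-11/2 + sqrt(3))*S = S*(-11/2 + sqrt(3)))
sqrt(26279 + (-84*p(-10) + Z(-1))) = sqrt(26279 + (-84*(-10) + (1/2)*(-1)*(-11 + 2*sqrt(3)))) = sqrt(26279 + (840 + (11/2 - sqrt(3)))) = sqrt(26279 + (1691/2 - sqrt(3))) = sqrt(54249/2 - sqrt(3))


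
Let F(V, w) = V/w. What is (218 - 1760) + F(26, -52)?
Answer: -3085/2 ≈ -1542.5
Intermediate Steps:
(218 - 1760) + F(26, -52) = (218 - 1760) + 26/(-52) = -1542 + 26*(-1/52) = -1542 - ½ = -3085/2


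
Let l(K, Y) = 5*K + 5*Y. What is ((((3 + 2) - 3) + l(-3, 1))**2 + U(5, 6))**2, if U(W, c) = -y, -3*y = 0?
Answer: 4096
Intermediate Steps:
y = 0 (y = -1/3*0 = 0)
U(W, c) = 0 (U(W, c) = -1*0 = 0)
((((3 + 2) - 3) + l(-3, 1))**2 + U(5, 6))**2 = ((((3 + 2) - 3) + (5*(-3) + 5*1))**2 + 0)**2 = (((5 - 3) + (-15 + 5))**2 + 0)**2 = ((2 - 10)**2 + 0)**2 = ((-8)**2 + 0)**2 = (64 + 0)**2 = 64**2 = 4096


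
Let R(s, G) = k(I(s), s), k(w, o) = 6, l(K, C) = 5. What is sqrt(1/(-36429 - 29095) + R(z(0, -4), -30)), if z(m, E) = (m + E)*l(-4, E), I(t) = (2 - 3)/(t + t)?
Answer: sqrt(6440075483)/32762 ≈ 2.4495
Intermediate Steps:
I(t) = -1/(2*t)
z(m, E) = 5*E + 5*m (z(m, E) = (m + E)*5 = (E + m)*5 = 5*E + 5*m)
R(s, G) = 6
sqrt(1/(-36429 - 29095) + R(z(0, -4), -30)) = sqrt(1/(-36429 - 29095) + 6) = sqrt(1/(-65524) + 6) = sqrt(-1/65524 + 6) = sqrt(393143/65524) = sqrt(6440075483)/32762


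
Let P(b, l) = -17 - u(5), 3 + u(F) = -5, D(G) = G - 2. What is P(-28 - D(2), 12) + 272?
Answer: 263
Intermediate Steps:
D(G) = -2 + G
u(F) = -8 (u(F) = -3 - 5 = -8)
P(b, l) = -9 (P(b, l) = -17 - 1*(-8) = -17 + 8 = -9)
P(-28 - D(2), 12) + 272 = -9 + 272 = 263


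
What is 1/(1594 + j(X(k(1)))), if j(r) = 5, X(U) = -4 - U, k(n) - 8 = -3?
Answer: 1/1599 ≈ 0.00062539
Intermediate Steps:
k(n) = 5 (k(n) = 8 - 3 = 5)
1/(1594 + j(X(k(1)))) = 1/(1594 + 5) = 1/1599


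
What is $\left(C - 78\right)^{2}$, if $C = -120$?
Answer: $39204$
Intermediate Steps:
$\left(C - 78\right)^{2} = \left(-120 - 78\right)^{2} = \left(-198\right)^{2} = 39204$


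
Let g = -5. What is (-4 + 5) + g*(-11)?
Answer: 56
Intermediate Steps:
(-4 + 5) + g*(-11) = (-4 + 5) - 5*(-11) = 1 + 55 = 56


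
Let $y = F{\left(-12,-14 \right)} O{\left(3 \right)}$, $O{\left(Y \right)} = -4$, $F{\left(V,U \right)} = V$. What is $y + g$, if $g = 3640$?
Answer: $3688$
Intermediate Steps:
$y = 48$ ($y = \left(-12\right) \left(-4\right) = 48$)
$y + g = 48 + 3640 = 3688$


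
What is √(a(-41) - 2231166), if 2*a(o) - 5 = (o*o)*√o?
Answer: √(-8924654 + 3362*I*√41)/2 ≈ 1.8015 + 1493.7*I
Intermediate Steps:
a(o) = 5/2 + o^(5/2)/2 (a(o) = 5/2 + ((o*o)*√o)/2 = 5/2 + (o²*√o)/2 = 5/2 + o^(5/2)/2)
√(a(-41) - 2231166) = √((5/2 + (-41)^(5/2)/2) - 2231166) = √((5/2 + (1681*I*√41)/2) - 2231166) = √((5/2 + 1681*I*√41/2) - 2231166) = √(-4462327/2 + 1681*I*√41/2)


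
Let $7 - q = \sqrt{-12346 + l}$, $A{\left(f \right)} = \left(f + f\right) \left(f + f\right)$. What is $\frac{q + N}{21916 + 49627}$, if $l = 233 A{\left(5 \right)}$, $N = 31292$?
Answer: $\frac{31299}{71543} - \frac{\sqrt{10954}}{71543} \approx 0.43602$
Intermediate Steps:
$A{\left(f \right)} = 4 f^{2}$ ($A{\left(f \right)} = 2 f 2 f = 4 f^{2}$)
$l = 23300$ ($l = 233 \cdot 4 \cdot 5^{2} = 233 \cdot 4 \cdot 25 = 233 \cdot 100 = 23300$)
$q = 7 - \sqrt{10954}$ ($q = 7 - \sqrt{-12346 + 23300} = 7 - \sqrt{10954} \approx -97.661$)
$\frac{q + N}{21916 + 49627} = \frac{\left(7 - \sqrt{10954}\right) + 31292}{21916 + 49627} = \frac{31299 - \sqrt{10954}}{71543} = \left(31299 - \sqrt{10954}\right) \frac{1}{71543} = \frac{31299}{71543} - \frac{\sqrt{10954}}{71543}$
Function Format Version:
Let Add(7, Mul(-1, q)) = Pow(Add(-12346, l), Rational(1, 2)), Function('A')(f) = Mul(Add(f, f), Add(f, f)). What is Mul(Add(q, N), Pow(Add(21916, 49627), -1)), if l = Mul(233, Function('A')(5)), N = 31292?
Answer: Add(Rational(31299, 71543), Mul(Rational(-1, 71543), Pow(10954, Rational(1, 2)))) ≈ 0.43602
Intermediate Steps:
Function('A')(f) = Mul(4, Pow(f, 2)) (Function('A')(f) = Mul(Mul(2, f), Mul(2, f)) = Mul(4, Pow(f, 2)))
l = 23300 (l = Mul(233, Mul(4, Pow(5, 2))) = Mul(233, Mul(4, 25)) = Mul(233, 100) = 23300)
q = Add(7, Mul(-1, Pow(10954, Rational(1, 2)))) (q = Add(7, Mul(-1, Pow(Add(-12346, 23300), Rational(1, 2)))) = Add(7, Mul(-1, Pow(10954, Rational(1, 2)))) ≈ -97.661)
Mul(Add(q, N), Pow(Add(21916, 49627), -1)) = Mul(Add(Add(7, Mul(-1, Pow(10954, Rational(1, 2)))), 31292), Pow(Add(21916, 49627), -1)) = Mul(Add(31299, Mul(-1, Pow(10954, Rational(1, 2)))), Pow(71543, -1)) = Mul(Add(31299, Mul(-1, Pow(10954, Rational(1, 2)))), Rational(1, 71543)) = Add(Rational(31299, 71543), Mul(Rational(-1, 71543), Pow(10954, Rational(1, 2))))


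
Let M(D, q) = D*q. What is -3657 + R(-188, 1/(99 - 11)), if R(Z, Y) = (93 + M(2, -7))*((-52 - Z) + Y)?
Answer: 623735/88 ≈ 7087.9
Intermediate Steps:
R(Z, Y) = -4108 - 79*Z + 79*Y (R(Z, Y) = (93 + 2*(-7))*((-52 - Z) + Y) = (93 - 14)*(-52 + Y - Z) = 79*(-52 + Y - Z) = -4108 - 79*Z + 79*Y)
-3657 + R(-188, 1/(99 - 11)) = -3657 + (-4108 - 79*(-188) + 79/(99 - 11)) = -3657 + (-4108 + 14852 + 79/88) = -3657 + 945551/88 = 623735/88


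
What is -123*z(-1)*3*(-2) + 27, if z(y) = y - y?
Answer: 27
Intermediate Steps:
z(y) = 0
-123*z(-1)*3*(-2) + 27 = -123*0*3*(-2) + 27 = -0*(-2) + 27 = -123*0 + 27 = 0 + 27 = 27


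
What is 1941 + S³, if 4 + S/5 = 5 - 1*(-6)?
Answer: 44816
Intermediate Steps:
S = 35 (S = -20 + 5*(5 - 1*(-6)) = -20 + 5*(5 + 6) = -20 + 5*11 = -20 + 55 = 35)
1941 + S³ = 1941 + 35³ = 1941 + 42875 = 44816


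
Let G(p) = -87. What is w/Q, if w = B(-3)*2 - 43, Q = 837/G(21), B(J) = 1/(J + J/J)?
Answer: 1276/279 ≈ 4.5735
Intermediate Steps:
B(J) = 1/(1 + J) (B(J) = 1/(J + 1) = 1/(1 + J))
Q = -279/29 (Q = 837/(-87) = 837*(-1/87) = -279/29 ≈ -9.6207)
w = -44 (w = 2/(1 - 3) - 43 = 2/(-2) - 43 = -½*2 - 43 = -1 - 43 = -44)
w/Q = -44/(-279/29) = -44*(-29/279) = 1276/279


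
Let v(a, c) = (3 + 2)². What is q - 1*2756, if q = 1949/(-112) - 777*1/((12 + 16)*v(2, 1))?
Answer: -7768633/2800 ≈ -2774.5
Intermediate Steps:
v(a, c) = 25 (v(a, c) = 5² = 25)
q = -51833/2800 (q = 1949/(-112) - 777*1/(25*(12 + 16)) = 1949*(-1/112) - 777/(25*28) = -1949/112 - 777/700 = -1949/112 - 777*1/700 = -1949/112 - 111/100 = -51833/2800 ≈ -18.512)
q - 1*2756 = -51833/2800 - 1*2756 = -51833/2800 - 2756 = -7768633/2800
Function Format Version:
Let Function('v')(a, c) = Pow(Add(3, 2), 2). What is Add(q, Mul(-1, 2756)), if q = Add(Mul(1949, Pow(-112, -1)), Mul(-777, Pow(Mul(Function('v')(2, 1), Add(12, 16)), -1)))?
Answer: Rational(-7768633, 2800) ≈ -2774.5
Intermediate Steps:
Function('v')(a, c) = 25 (Function('v')(a, c) = Pow(5, 2) = 25)
q = Rational(-51833, 2800) (q = Add(Mul(1949, Pow(-112, -1)), Mul(-777, Pow(Mul(25, Add(12, 16)), -1))) = Add(Mul(1949, Rational(-1, 112)), Mul(-777, Pow(Mul(25, 28), -1))) = Add(Rational(-1949, 112), Mul(-777, Pow(700, -1))) = Add(Rational(-1949, 112), Mul(-777, Rational(1, 700))) = Add(Rational(-1949, 112), Rational(-111, 100)) = Rational(-51833, 2800) ≈ -18.512)
Add(q, Mul(-1, 2756)) = Add(Rational(-51833, 2800), Mul(-1, 2756)) = Add(Rational(-51833, 2800), -2756) = Rational(-7768633, 2800)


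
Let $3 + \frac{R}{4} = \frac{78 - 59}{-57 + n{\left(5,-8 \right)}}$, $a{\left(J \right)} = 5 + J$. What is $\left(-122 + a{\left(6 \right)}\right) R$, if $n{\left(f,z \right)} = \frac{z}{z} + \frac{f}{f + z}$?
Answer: $\frac{255744}{173} \approx 1478.3$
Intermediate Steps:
$n{\left(f,z \right)} = 1 + \frac{f}{f + z}$
$R = - \frac{2304}{173}$ ($R = -12 + 4 \frac{78 - 59}{-57 + \frac{-8 + 2 \cdot 5}{5 - 8}} = -12 + 4 \frac{19}{-57 + \frac{-8 + 10}{-3}} = -12 + 4 \frac{19}{-57 - \frac{2}{3}} = -12 + 4 \frac{19}{- \frac{173}{3}} = -12 + 4 \cdot 19 \left(- \frac{3}{173}\right) = -12 + 4 \left(- \frac{57}{173}\right) = -12 - \frac{228}{173} = - \frac{2304}{173} \approx -13.318$)
$\left(-122 + a{\left(6 \right)}\right) R = \left(-122 + \left(5 + 6\right)\right) \left(- \frac{2304}{173}\right) = \left(-122 + 11\right) \left(- \frac{2304}{173}\right) = \left(-111\right) \left(- \frac{2304}{173}\right) = \frac{255744}{173}$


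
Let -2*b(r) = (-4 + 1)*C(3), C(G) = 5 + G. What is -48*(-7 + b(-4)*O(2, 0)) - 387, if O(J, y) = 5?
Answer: -2931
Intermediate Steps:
b(r) = 12 (b(r) = -(-4 + 1)*(5 + 3)/2 = -(-3)*8/2 = -½*(-24) = 12)
-48*(-7 + b(-4)*O(2, 0)) - 387 = -48*(-7 + 12*5) - 387 = -48*(-7 + 60) - 387 = -48*53 - 387 = -2544 - 387 = -2931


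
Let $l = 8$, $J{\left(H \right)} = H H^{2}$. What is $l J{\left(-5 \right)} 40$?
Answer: $-40000$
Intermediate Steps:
$J{\left(H \right)} = H^{3}$
$l J{\left(-5 \right)} 40 = 8 \left(-5\right)^{3} \cdot 40 = 8 \left(-125\right) 40 = \left(-1000\right) 40 = -40000$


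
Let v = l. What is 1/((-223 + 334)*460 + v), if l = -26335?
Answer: 1/24725 ≈ 4.0445e-5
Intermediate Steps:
v = -26335
1/((-223 + 334)*460 + v) = 1/((-223 + 334)*460 - 26335) = 1/(111*460 - 26335) = 1/(51060 - 26335) = 1/24725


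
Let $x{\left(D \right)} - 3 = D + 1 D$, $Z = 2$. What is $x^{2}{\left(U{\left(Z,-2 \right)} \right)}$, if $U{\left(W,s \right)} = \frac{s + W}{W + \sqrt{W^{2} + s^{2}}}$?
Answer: $9$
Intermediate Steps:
$U{\left(W,s \right)} = \frac{W + s}{W + \sqrt{W^{2} + s^{2}}}$
$x{\left(D \right)} = 3 + 2 D$ ($x{\left(D \right)} = 3 + \left(D + 1 D\right) = 3 + \left(D + D\right) = 3 + 2 D$)
$x^{2}{\left(U{\left(Z,-2 \right)} \right)} = \left(3 + 2 \frac{2 - 2}{2 + \sqrt{2^{2} + \left(-2\right)^{2}}}\right)^{2} = \left(3 + 2 \frac{1}{2 + \sqrt{4 + 4}} \cdot 0\right)^{2} = \left(3 + 2 \frac{1}{2 + \sqrt{8}} \cdot 0\right)^{2} = \left(3 + 2 \frac{1}{2 + 2 \sqrt{2}} \cdot 0\right)^{2} = \left(3 + 2 \cdot 0\right)^{2} = \left(3 + 0\right)^{2} = 3^{2} = 9$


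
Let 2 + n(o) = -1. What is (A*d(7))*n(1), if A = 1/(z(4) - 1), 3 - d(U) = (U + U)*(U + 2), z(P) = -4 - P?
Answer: -41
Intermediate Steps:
n(o) = -3 (n(o) = -2 - 1 = -3)
d(U) = 3 - 2*U*(2 + U) (d(U) = 3 - (U + U)*(U + 2) = 3 - 2*U*(2 + U))
A = -⅑ (A = 1/((-4 - 1*4) - 1) = 1/((-4 - 4) - 1) = 1/(-8 - 1) = 1/(-9) = -⅑ ≈ -0.11111)
(A*d(7))*n(1) = -(3 - 4*7 - 2*7²)/9*(-3) = -(3 - 28 - 2*49)/9*(-3) = -(3 - 28 - 98)/9*(-3) = -⅑*(-123)*(-3) = (41/3)*(-3) = -41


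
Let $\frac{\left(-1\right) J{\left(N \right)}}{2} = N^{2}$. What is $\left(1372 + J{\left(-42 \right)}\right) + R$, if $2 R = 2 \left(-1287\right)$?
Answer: $-3443$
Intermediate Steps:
$R = -1287$ ($R = \frac{2 \left(-1287\right)}{2} = \frac{1}{2} \left(-2574\right) = -1287$)
$J{\left(N \right)} = - 2 N^{2}$
$\left(1372 + J{\left(-42 \right)}\right) + R = \left(1372 - 2 \left(-42\right)^{2}\right) - 1287 = \left(1372 - 3528\right) - 1287 = -2156 - 1287 = -3443$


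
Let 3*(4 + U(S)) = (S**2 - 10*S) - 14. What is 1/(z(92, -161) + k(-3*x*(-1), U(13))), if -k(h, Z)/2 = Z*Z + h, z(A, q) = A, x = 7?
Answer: 9/112 ≈ 0.080357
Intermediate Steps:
U(S) = -26/3 - 10*S/3 + S**2/3 (U(S) = -4 + ((S**2 - 10*S) - 14)/3 = -4 + (-14 + S**2 - 10*S)/3 = -4 + (-14/3 - 10*S/3 + S**2/3) = -26/3 - 10*S/3 + S**2/3)
k(h, Z) = -2*h - 2*Z**2 (k(h, Z) = -2*(Z*Z + h) = -2*(Z**2 + h) = -2*(h + Z**2) = -2*h - 2*Z**2)
1/(z(92, -161) + k(-3*x*(-1), U(13))) = 1/(92 + (-2*(-3*7)*(-1) - 2*(-26/3 - 10/3*13 + (1/3)*13**2)**2)) = 1/(92 + (-(-42)*(-1) - 2*(-26/3 - 130/3 + (1/3)*169)**2)) = 1/(92 + (-2*21 - 2*(-26/3 - 130/3 + 169/3)**2)) = 1/(92 + (-42 - 2*(13/3)**2)) = 1/(92 + (-42 - 2*169/9)) = 1/(92 + (-42 - 338/9)) = 1/(92 - 716/9) = 1/(112/9) = 9/112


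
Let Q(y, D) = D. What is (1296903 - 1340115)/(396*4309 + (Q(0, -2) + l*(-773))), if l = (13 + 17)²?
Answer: -21606/505331 ≈ -0.042756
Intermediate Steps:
l = 900 (l = 30² = 900)
(1296903 - 1340115)/(396*4309 + (Q(0, -2) + l*(-773))) = (1296903 - 1340115)/(396*4309 + (-2 + 900*(-773))) = -43212/(1706364 + (-2 - 695700)) = -43212/(1706364 - 695702) = -43212/1010662 = -43212*1/1010662 = -21606/505331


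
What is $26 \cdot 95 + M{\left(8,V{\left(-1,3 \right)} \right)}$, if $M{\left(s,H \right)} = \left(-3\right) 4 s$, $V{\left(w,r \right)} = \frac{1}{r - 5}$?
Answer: $2374$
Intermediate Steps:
$V{\left(w,r \right)} = \frac{1}{-5 + r}$
$M{\left(s,H \right)} = - 12 s$
$26 \cdot 95 + M{\left(8,V{\left(-1,3 \right)} \right)} = 26 \cdot 95 - 96 = 2470 - 96 = 2374$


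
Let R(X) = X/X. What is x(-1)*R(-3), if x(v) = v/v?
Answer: 1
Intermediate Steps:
R(X) = 1
x(v) = 1
x(-1)*R(-3) = 1*1 = 1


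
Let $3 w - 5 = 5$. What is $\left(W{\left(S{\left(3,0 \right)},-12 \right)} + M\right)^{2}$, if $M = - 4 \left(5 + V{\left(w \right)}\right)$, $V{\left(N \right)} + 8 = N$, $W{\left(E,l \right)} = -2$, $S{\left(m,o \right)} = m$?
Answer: $\frac{100}{9} \approx 11.111$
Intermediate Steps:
$w = \frac{10}{3}$ ($w = \frac{5}{3} + \frac{1}{3} \cdot 5 = \frac{5}{3} + \frac{5}{3} = \frac{10}{3} \approx 3.3333$)
$V{\left(N \right)} = -8 + N$
$M = - \frac{4}{3}$ ($M = - 4 \left(5 + \left(-8 + \frac{10}{3}\right)\right) = - 4 \left(5 - \frac{14}{3}\right) = \left(-4\right) \frac{1}{3} = - \frac{4}{3} \approx -1.3333$)
$\left(W{\left(S{\left(3,0 \right)},-12 \right)} + M\right)^{2} = \left(-2 - \frac{4}{3}\right)^{2} = \left(- \frac{10}{3}\right)^{2} = \frac{100}{9}$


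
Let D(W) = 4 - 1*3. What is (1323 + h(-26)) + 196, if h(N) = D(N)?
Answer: 1520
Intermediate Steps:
D(W) = 1 (D(W) = 4 - 3 = 1)
h(N) = 1
(1323 + h(-26)) + 196 = (1323 + 1) + 196 = 1324 + 196 = 1520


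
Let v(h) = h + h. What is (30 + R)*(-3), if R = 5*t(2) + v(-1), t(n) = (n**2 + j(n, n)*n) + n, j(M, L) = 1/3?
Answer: -184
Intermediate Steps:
j(M, L) = 1/3 (j(M, L) = 1*(1/3) = 1/3)
v(h) = 2*h
t(n) = n**2 + 4*n/3 (t(n) = (n**2 + n/3) + n = n**2 + 4*n/3)
R = 94/3 (R = 5*((1/3)*2*(4 + 3*2)) + 2*(-1) = 5*((1/3)*2*(4 + 6)) - 2 = 5*((1/3)*2*10) - 2 = 5*(20/3) - 2 = 100/3 - 2 = 94/3 ≈ 31.333)
(30 + R)*(-3) = (30 + 94/3)*(-3) = (184/3)*(-3) = -184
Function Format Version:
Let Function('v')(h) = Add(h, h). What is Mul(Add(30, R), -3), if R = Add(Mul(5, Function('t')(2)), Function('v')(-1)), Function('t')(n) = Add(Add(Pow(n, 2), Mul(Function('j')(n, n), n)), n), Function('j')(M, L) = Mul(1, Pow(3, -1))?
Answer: -184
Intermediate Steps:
Function('j')(M, L) = Rational(1, 3) (Function('j')(M, L) = Mul(1, Rational(1, 3)) = Rational(1, 3))
Function('v')(h) = Mul(2, h)
Function('t')(n) = Add(Pow(n, 2), Mul(Rational(4, 3), n)) (Function('t')(n) = Add(Add(Pow(n, 2), Mul(Rational(1, 3), n)), n) = Add(Pow(n, 2), Mul(Rational(4, 3), n)))
R = Rational(94, 3) (R = Add(Mul(5, Mul(Rational(1, 3), 2, Add(4, Mul(3, 2)))), Mul(2, -1)) = Add(Mul(5, Mul(Rational(1, 3), 2, Add(4, 6))), -2) = Add(Mul(5, Mul(Rational(1, 3), 2, 10)), -2) = Add(Mul(5, Rational(20, 3)), -2) = Add(Rational(100, 3), -2) = Rational(94, 3) ≈ 31.333)
Mul(Add(30, R), -3) = Mul(Add(30, Rational(94, 3)), -3) = Mul(Rational(184, 3), -3) = -184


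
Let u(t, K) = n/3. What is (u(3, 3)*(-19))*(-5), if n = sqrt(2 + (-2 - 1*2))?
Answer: 95*I*sqrt(2)/3 ≈ 44.783*I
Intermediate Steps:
n = I*sqrt(2) (n = sqrt(2 + (-2 - 2)) = sqrt(2 - 4) = sqrt(-2) = I*sqrt(2) ≈ 1.4142*I)
u(t, K) = I*sqrt(2)/3 (u(t, K) = (I*sqrt(2))/3 = (I*sqrt(2))*(1/3) = I*sqrt(2)/3)
(u(3, 3)*(-19))*(-5) = ((I*sqrt(2)/3)*(-19))*(-5) = -19*I*sqrt(2)/3*(-5) = 95*I*sqrt(2)/3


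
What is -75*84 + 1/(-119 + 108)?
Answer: -69301/11 ≈ -6300.1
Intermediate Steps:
-75*84 + 1/(-119 + 108) = -6300 + 1/(-11) = -6300 - 1/11 = -69301/11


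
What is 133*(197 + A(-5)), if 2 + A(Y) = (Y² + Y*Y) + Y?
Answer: 31920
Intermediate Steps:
A(Y) = -2 + Y + 2*Y² (A(Y) = -2 + ((Y² + Y*Y) + Y) = -2 + ((Y² + Y²) + Y) = -2 + (2*Y² + Y) = -2 + (Y + 2*Y²) = -2 + Y + 2*Y²)
133*(197 + A(-5)) = 133*(197 + (-2 - 5 + 2*(-5)²)) = 133*(197 + (-2 - 5 + 2*25)) = 133*(197 + (-2 - 5 + 50)) = 133*(197 + 43) = 133*240 = 31920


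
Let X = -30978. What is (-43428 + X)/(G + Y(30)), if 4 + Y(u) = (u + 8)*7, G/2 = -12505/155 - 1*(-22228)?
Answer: -1153293/690628 ≈ -1.6699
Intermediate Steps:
G = 1373134/31 (G = 2*(-12505/155 - 1*(-22228)) = 2*(-12505/155 + 22228) = 2*(-41*61/31 + 22228) = 2*(-2501/31 + 22228) = 2*(686567/31) = 1373134/31 ≈ 44295.)
Y(u) = 52 + 7*u (Y(u) = -4 + (u + 8)*7 = -4 + (8 + u)*7 = -4 + (56 + 7*u) = 52 + 7*u)
(-43428 + X)/(G + Y(30)) = (-43428 - 30978)/(1373134/31 + (52 + 7*30)) = -74406/(1373134/31 + (52 + 210)) = -74406/(1373134/31 + 262) = -74406/1381256/31 = -74406*31/1381256 = -1153293/690628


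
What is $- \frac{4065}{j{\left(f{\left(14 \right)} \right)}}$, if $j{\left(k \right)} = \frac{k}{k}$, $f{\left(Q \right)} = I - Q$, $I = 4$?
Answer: $-4065$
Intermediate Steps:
$f{\left(Q \right)} = 4 - Q$
$j{\left(k \right)} = 1$
$- \frac{4065}{j{\left(f{\left(14 \right)} \right)}} = - \frac{4065}{1} = \left(-4065\right) 1 = -4065$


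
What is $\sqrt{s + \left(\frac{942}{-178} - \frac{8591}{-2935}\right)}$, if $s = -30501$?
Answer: $\frac{7 i \sqrt{42476419043035}}{261215} \approx 174.65 i$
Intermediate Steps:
$\sqrt{s + \left(\frac{942}{-178} - \frac{8591}{-2935}\right)} = \sqrt{-30501 + \left(\frac{942}{-178} - \frac{8591}{-2935}\right)} = \sqrt{-30501 + \left(942 \left(- \frac{1}{178}\right) - - \frac{8591}{2935}\right)} = \sqrt{-30501 + \left(- \frac{471}{89} + \frac{8591}{2935}\right)} = \sqrt{-30501 - \frac{617786}{261215}} = \sqrt{- \frac{7967936501}{261215}} = \frac{7 i \sqrt{42476419043035}}{261215}$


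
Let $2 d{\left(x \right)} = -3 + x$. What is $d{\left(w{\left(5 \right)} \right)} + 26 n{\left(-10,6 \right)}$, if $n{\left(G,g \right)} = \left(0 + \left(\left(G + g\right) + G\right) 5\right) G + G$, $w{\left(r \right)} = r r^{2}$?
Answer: $18001$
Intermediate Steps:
$w{\left(r \right)} = r^{3}$
$d{\left(x \right)} = - \frac{3}{2} + \frac{x}{2}$ ($d{\left(x \right)} = \frac{-3 + x}{2} = - \frac{3}{2} + \frac{x}{2}$)
$n{\left(G,g \right)} = G + G \left(5 g + 10 G\right)$ ($n{\left(G,g \right)} = \left(0 + \left(g + 2 G\right) 5\right) G + G = \left(0 + \left(5 g + 10 G\right)\right) G + G = \left(5 g + 10 G\right) G + G = G \left(5 g + 10 G\right) + G = G + G \left(5 g + 10 G\right)$)
$d{\left(w{\left(5 \right)} \right)} + 26 n{\left(-10,6 \right)} = \left(- \frac{3}{2} + \frac{5^{3}}{2}\right) + 26 \left(- 10 \left(1 + 5 \cdot 6 + 10 \left(-10\right)\right)\right) = \left(- \frac{3}{2} + \frac{1}{2} \cdot 125\right) + 26 \left(- 10 \left(1 + 30 - 100\right)\right) = \left(- \frac{3}{2} + \frac{125}{2}\right) + 26 \left(\left(-10\right) \left(-69\right)\right) = 61 + 26 \cdot 690 = 61 + 17940 = 18001$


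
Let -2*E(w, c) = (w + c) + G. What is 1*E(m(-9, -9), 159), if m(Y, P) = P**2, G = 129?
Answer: -369/2 ≈ -184.50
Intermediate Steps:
E(w, c) = -129/2 - c/2 - w/2 (E(w, c) = -((w + c) + 129)/2 = -((c + w) + 129)/2 = -(129 + c + w)/2 = -129/2 - c/2 - w/2)
1*E(m(-9, -9), 159) = 1*(-129/2 - 1/2*159 - 1/2*(-9)**2) = 1*(-129/2 - 159/2 - 1/2*81) = 1*(-129/2 - 159/2 - 81/2) = 1*(-369/2) = -369/2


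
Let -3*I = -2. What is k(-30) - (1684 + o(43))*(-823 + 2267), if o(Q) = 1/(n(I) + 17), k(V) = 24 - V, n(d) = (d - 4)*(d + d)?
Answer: -274788542/113 ≈ -2.4318e+6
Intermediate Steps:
I = 2/3 (I = -1/3*(-2) = 2/3 ≈ 0.66667)
n(d) = 2*d*(-4 + d) (n(d) = (-4 + d)*(2*d) = 2*d*(-4 + d))
o(Q) = 9/113 (o(Q) = 1/(2*(2/3)*(-4 + 2/3) + 17) = 1/(2*(2/3)*(-10/3) + 17) = 1/(-40/9 + 17) = 1/(113/9) = 9/113)
k(-30) - (1684 + o(43))*(-823 + 2267) = (24 - 1*(-30)) - (1684 + 9/113)*(-823 + 2267) = (24 + 30) - 190301*1444/113 = 54 - 1*274794644/113 = 54 - 274794644/113 = -274788542/113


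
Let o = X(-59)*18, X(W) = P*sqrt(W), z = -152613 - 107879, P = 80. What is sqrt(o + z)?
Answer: 2*sqrt(-65123 + 360*I*sqrt(59)) ≈ 10.833 + 510.5*I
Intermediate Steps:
z = -260492
X(W) = 80*sqrt(W)
o = 1440*I*sqrt(59) (o = (80*sqrt(-59))*18 = (80*(I*sqrt(59)))*18 = (80*I*sqrt(59))*18 = 1440*I*sqrt(59) ≈ 11061.0*I)
sqrt(o + z) = sqrt(1440*I*sqrt(59) - 260492) = sqrt(-260492 + 1440*I*sqrt(59))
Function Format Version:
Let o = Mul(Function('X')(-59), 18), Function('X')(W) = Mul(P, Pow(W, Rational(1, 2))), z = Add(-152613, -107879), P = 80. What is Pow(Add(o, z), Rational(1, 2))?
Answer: Mul(2, Pow(Add(-65123, Mul(360, I, Pow(59, Rational(1, 2)))), Rational(1, 2))) ≈ Add(10.833, Mul(510.50, I))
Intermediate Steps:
z = -260492
Function('X')(W) = Mul(80, Pow(W, Rational(1, 2)))
o = Mul(1440, I, Pow(59, Rational(1, 2))) (o = Mul(Mul(80, Pow(-59, Rational(1, 2))), 18) = Mul(Mul(80, Mul(I, Pow(59, Rational(1, 2)))), 18) = Mul(Mul(80, I, Pow(59, Rational(1, 2))), 18) = Mul(1440, I, Pow(59, Rational(1, 2))) ≈ Mul(11061., I))
Pow(Add(o, z), Rational(1, 2)) = Pow(Add(Mul(1440, I, Pow(59, Rational(1, 2))), -260492), Rational(1, 2)) = Pow(Add(-260492, Mul(1440, I, Pow(59, Rational(1, 2)))), Rational(1, 2))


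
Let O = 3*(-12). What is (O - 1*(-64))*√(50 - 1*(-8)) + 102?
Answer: 102 + 28*√58 ≈ 315.24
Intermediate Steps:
O = -36
(O - 1*(-64))*√(50 - 1*(-8)) + 102 = (-36 - 1*(-64))*√(50 - 1*(-8)) + 102 = (-36 + 64)*√(50 + 8) + 102 = 28*√58 + 102 = 102 + 28*√58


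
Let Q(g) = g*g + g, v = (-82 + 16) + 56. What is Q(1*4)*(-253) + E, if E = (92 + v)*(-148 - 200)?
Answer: -33596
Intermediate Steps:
v = -10 (v = -66 + 56 = -10)
Q(g) = g + g**2 (Q(g) = g**2 + g = g + g**2)
E = -28536 (E = (92 - 10)*(-148 - 200) = 82*(-348) = -28536)
Q(1*4)*(-253) + E = ((1*4)*(1 + 1*4))*(-253) - 28536 = (4*(1 + 4))*(-253) - 28536 = (4*5)*(-253) - 28536 = 20*(-253) - 28536 = -5060 - 28536 = -33596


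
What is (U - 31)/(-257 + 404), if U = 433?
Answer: 134/49 ≈ 2.7347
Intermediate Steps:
(U - 31)/(-257 + 404) = (433 - 31)/(-257 + 404) = 402/147 = 402*(1/147) = 134/49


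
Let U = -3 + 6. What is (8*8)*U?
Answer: 192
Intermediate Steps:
U = 3
(8*8)*U = (8*8)*3 = 64*3 = 192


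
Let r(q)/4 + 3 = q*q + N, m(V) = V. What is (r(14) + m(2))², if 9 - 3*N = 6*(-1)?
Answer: 630436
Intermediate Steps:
N = 5 (N = 3 - 2*(-1) = 3 - ⅓*(-6) = 3 + 2 = 5)
r(q) = 8 + 4*q² (r(q) = -12 + 4*(q*q + 5) = -12 + 4*(q² + 5) = -12 + 4*(5 + q²) = -12 + (20 + 4*q²) = 8 + 4*q²)
(r(14) + m(2))² = ((8 + 4*14²) + 2)² = ((8 + 4*196) + 2)² = ((8 + 784) + 2)² = (792 + 2)² = 794² = 630436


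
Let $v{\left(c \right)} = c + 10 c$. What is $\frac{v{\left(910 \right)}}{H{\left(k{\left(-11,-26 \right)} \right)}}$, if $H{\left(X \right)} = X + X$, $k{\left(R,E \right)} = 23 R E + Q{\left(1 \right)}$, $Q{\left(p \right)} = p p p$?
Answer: $\frac{5005}{6579} \approx 0.76075$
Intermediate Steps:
$Q{\left(p \right)} = p^{3}$ ($Q{\left(p \right)} = p^{2} p = p^{3}$)
$k{\left(R,E \right)} = 1 + 23 E R$ ($k{\left(R,E \right)} = 23 R E + 1^{3} = 23 E R + 1 = 1 + 23 E R$)
$H{\left(X \right)} = 2 X$
$v{\left(c \right)} = 11 c$
$\frac{v{\left(910 \right)}}{H{\left(k{\left(-11,-26 \right)} \right)}} = \frac{11 \cdot 910}{2 \left(1 + 23 \left(-26\right) \left(-11\right)\right)} = \frac{10010}{2 \left(1 + 6578\right)} = \frac{10010}{2 \cdot 6579} = \frac{10010}{13158} = 10010 \cdot \frac{1}{13158} = \frac{5005}{6579}$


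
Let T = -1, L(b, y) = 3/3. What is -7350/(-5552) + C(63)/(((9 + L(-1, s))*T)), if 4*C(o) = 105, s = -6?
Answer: -903/694 ≈ -1.3012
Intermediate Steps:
C(o) = 105/4 (C(o) = (¼)*105 = 105/4)
L(b, y) = 1 (L(b, y) = 3*(⅓) = 1)
-7350/(-5552) + C(63)/(((9 + L(-1, s))*T)) = -7350/(-5552) + 105/(4*(((9 + 1)*(-1)))) = -7350*(-1/5552) + 105/(4*((10*(-1)))) = 3675/2776 + (105/4)/(-10) = 3675/2776 + (105/4)*(-⅒) = 3675/2776 - 21/8 = -903/694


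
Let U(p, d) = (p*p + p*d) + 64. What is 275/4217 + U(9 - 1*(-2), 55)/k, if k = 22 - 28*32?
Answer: -1545540/1842829 ≈ -0.83868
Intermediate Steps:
U(p, d) = 64 + p² + d*p (U(p, d) = (p² + d*p) + 64 = 64 + p² + d*p)
k = -874 (k = 22 - 896 = -874)
275/4217 + U(9 - 1*(-2), 55)/k = 275/4217 + (64 + (9 - 1*(-2))² + 55*(9 - 1*(-2)))/(-874) = 275*(1/4217) + (64 + (9 + 2)² + 55*(9 + 2))*(-1/874) = 275/4217 + (64 + 11² + 55*11)*(-1/874) = 275/4217 + (64 + 121 + 605)*(-1/874) = 275/4217 + 790*(-1/874) = 275/4217 - 395/437 = -1545540/1842829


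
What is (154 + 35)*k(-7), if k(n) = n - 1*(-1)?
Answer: -1134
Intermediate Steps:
k(n) = 1 + n (k(n) = n + 1 = 1 + n)
(154 + 35)*k(-7) = (154 + 35)*(1 - 7) = 189*(-6) = -1134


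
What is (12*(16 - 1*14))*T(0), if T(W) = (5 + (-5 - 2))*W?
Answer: 0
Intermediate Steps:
T(W) = -2*W (T(W) = (5 - 7)*W = -2*W)
(12*(16 - 1*14))*T(0) = (12*(16 - 1*14))*(-2*0) = (12*(16 - 14))*0 = (12*2)*0 = 24*0 = 0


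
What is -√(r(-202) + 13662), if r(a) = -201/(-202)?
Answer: -35*√455106/202 ≈ -116.89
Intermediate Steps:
r(a) = 201/202 (r(a) = -201*(-1/202) = 201/202)
-√(r(-202) + 13662) = -√(201/202 + 13662) = -√(2759925/202) = -35*√455106/202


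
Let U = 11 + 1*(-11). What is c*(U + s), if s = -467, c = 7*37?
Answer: -120953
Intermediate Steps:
c = 259
U = 0 (U = 11 - 11 = 0)
c*(U + s) = 259*(0 - 467) = 259*(-467) = -120953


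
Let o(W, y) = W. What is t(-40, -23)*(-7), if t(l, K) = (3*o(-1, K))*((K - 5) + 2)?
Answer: -546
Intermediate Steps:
t(l, K) = 9 - 3*K (t(l, K) = (3*(-1))*((K - 5) + 2) = -3*((-5 + K) + 2) = -3*(-3 + K) = 9 - 3*K)
t(-40, -23)*(-7) = (9 - 3*(-23))*(-7) = (9 + 69)*(-7) = 78*(-7) = -546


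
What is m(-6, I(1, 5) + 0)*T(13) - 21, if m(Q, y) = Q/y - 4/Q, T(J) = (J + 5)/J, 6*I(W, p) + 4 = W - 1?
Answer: -99/13 ≈ -7.6154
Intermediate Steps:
I(W, p) = -5/6 + W/6 (I(W, p) = -2/3 + (W - 1)/6 = -2/3 + (-1 + W)/6 = -2/3 + (-1/6 + W/6) = -5/6 + W/6)
T(J) = (5 + J)/J
m(Q, y) = -4/Q + Q/y
m(-6, I(1, 5) + 0)*T(13) - 21 = (-4/(-6) - 6/((-5/6 + (1/6)*1) + 0))*((5 + 13)/13) - 21 = (-4*(-1/6) - 6/((-5/6 + 1/6) + 0))*((1/13)*18) - 21 = (2/3 - 6/(-2/3 + 0))*(18/13) - 21 = (2/3 - 6/(-2/3))*(18/13) - 21 = (2/3 - 6*(-3/2))*(18/13) - 21 = (2/3 + 9)*(18/13) - 21 = (29/3)*(18/13) - 21 = 174/13 - 21 = -99/13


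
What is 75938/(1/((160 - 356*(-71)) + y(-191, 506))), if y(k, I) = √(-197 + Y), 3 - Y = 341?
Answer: 1931558968 + 75938*I*√535 ≈ 1.9316e+9 + 1.7565e+6*I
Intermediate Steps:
Y = -338 (Y = 3 - 1*341 = 3 - 341 = -338)
y(k, I) = I*√535 (y(k, I) = √(-197 - 338) = √(-535) = I*√535)
75938/(1/((160 - 356*(-71)) + y(-191, 506))) = 75938/(1/((160 - 356*(-71)) + I*√535)) = 75938/(1/((160 + 25276) + I*√535)) = 75938/(1/(25436 + I*√535)) = 75938*(25436 + I*√535) = 1931558968 + 75938*I*√535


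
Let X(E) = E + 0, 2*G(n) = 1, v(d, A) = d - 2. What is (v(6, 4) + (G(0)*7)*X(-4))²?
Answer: 100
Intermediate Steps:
v(d, A) = -2 + d
G(n) = ½ (G(n) = (½)*1 = ½)
X(E) = E
(v(6, 4) + (G(0)*7)*X(-4))² = ((-2 + 6) + ((½)*7)*(-4))² = (4 + (7/2)*(-4))² = (4 - 14)² = (-10)² = 100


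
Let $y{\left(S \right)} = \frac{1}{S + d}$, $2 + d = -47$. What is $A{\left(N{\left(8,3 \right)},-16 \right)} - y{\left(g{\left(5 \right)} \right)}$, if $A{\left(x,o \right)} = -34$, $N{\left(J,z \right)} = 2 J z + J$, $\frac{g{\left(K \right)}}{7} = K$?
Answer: $- \frac{475}{14} \approx -33.929$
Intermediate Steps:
$d = -49$ ($d = -2 - 47 = -49$)
$g{\left(K \right)} = 7 K$
$N{\left(J,z \right)} = J + 2 J z$ ($N{\left(J,z \right)} = 2 J z + J = J + 2 J z$)
$y{\left(S \right)} = \frac{1}{-49 + S}$ ($y{\left(S \right)} = \frac{1}{S - 49} = \frac{1}{-49 + S}$)
$A{\left(N{\left(8,3 \right)},-16 \right)} - y{\left(g{\left(5 \right)} \right)} = -34 - \frac{1}{-49 + 7 \cdot 5} = -34 - \frac{1}{-49 + 35} = -34 - \frac{1}{-14} = -34 - - \frac{1}{14} = -34 + \frac{1}{14} = - \frac{475}{14}$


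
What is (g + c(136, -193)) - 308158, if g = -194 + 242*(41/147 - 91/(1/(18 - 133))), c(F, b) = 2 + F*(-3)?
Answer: 326904406/147 ≈ 2.2238e+6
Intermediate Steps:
c(F, b) = 2 - 3*F
g = 372263314/147 (g = -194 + 242*(41*(1/147) - 91/(1/(-115))) = -194 + 242*(41/147 - 91/(-1/115)) = -194 + 242*(41/147 - 91*(-115)) = -194 + 242*(41/147 + 10465) = -194 + 242*(1538396/147) = -194 + 372291832/147 = 372263314/147 ≈ 2.5324e+6)
(g + c(136, -193)) - 308158 = (372263314/147 + (2 - 3*136)) - 308158 = (372263314/147 + (2 - 408)) - 308158 = (372263314/147 - 406) - 308158 = 372203632/147 - 308158 = 326904406/147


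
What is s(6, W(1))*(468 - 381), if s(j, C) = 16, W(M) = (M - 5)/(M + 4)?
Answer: 1392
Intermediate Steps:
W(M) = (-5 + M)/(4 + M)
s(6, W(1))*(468 - 381) = 16*(468 - 381) = 16*87 = 1392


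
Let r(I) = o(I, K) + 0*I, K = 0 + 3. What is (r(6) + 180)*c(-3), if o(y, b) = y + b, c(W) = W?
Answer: -567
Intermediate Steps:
K = 3
o(y, b) = b + y
r(I) = 3 + I (r(I) = (3 + I) + 0*I = (3 + I) + 0 = 3 + I)
(r(6) + 180)*c(-3) = ((3 + 6) + 180)*(-3) = (9 + 180)*(-3) = 189*(-3) = -567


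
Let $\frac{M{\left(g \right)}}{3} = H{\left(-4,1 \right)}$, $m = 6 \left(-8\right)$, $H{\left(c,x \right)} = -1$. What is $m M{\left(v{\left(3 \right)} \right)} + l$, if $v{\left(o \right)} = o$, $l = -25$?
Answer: $119$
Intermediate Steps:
$m = -48$
$M{\left(g \right)} = -3$ ($M{\left(g \right)} = 3 \left(-1\right) = -3$)
$m M{\left(v{\left(3 \right)} \right)} + l = \left(-48\right) \left(-3\right) - 25 = 144 - 25 = 119$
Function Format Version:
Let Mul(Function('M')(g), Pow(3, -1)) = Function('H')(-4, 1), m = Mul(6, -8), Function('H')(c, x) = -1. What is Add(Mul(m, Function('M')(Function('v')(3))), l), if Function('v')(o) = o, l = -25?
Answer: 119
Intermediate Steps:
m = -48
Function('M')(g) = -3 (Function('M')(g) = Mul(3, -1) = -3)
Add(Mul(m, Function('M')(Function('v')(3))), l) = Add(Mul(-48, -3), -25) = Add(144, -25) = 119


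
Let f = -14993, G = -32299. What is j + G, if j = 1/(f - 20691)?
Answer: -1152557517/35684 ≈ -32299.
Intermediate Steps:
j = -1/35684 (j = 1/(-14993 - 20691) = 1/(-35684) = -1/35684 ≈ -2.8024e-5)
j + G = -1/35684 - 32299 = -1152557517/35684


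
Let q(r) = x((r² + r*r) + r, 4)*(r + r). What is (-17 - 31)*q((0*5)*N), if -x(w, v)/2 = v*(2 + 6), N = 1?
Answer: 0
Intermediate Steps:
x(w, v) = -16*v (x(w, v) = -2*v*(2 + 6) = -2*v*8 = -16*v)
q(r) = -128*r (q(r) = (-16*4)*(r + r) = -128*r)
(-17 - 31)*q((0*5)*N) = (-17 - 31)*(-128*0*5) = -(-6144)*0*1 = -(-6144)*0 = -48*0 = 0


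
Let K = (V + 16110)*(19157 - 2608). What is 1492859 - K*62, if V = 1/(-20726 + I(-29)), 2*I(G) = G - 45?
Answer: -343170433615885/20763 ≈ -1.6528e+10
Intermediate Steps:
I(G) = -45/2 + G/2 (I(G) = (G - 45)/2 = (-45 + G)/2 = -45/2 + G/2)
V = -1/20763 (V = 1/(-20726 + (-45/2 + (1/2)*(-29))) = 1/(-20726 + (-45/2 - 29/2)) = 1/(-20726 - 37) = 1/(-20763) = -1/20763 ≈ -4.8163e-5)
K = 5535506933021/20763 (K = (-1/20763 + 16110)*(19157 - 2608) = (334491929/20763)*16549 = 5535506933021/20763 ≈ 2.6660e+8)
1492859 - K*62 = 1492859 - 5535506933021*62/20763 = 1492859 - 1*343201429847302/20763 = 1492859 - 343201429847302/20763 = -343170433615885/20763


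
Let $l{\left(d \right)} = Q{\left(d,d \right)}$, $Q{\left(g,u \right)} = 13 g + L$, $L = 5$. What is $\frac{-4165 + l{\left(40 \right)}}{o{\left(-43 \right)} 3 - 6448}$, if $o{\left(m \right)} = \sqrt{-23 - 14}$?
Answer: $\frac{23470720}{41577037} + \frac{10920 i \sqrt{37}}{41577037} \approx 0.56451 + 0.0015976 i$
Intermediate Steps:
$Q{\left(g,u \right)} = 5 + 13 g$ ($Q{\left(g,u \right)} = 13 g + 5 = 5 + 13 g$)
$l{\left(d \right)} = 5 + 13 d$
$o{\left(m \right)} = i \sqrt{37}$ ($o{\left(m \right)} = \sqrt{-37} = i \sqrt{37}$)
$\frac{-4165 + l{\left(40 \right)}}{o{\left(-43 \right)} 3 - 6448} = \frac{-4165 + \left(5 + 13 \cdot 40\right)}{i \sqrt{37} \cdot 3 - 6448} = \frac{-4165 + \left(5 + 520\right)}{3 i \sqrt{37} - 6448} = \frac{-4165 + 525}{-6448 + 3 i \sqrt{37}} = - \frac{3640}{-6448 + 3 i \sqrt{37}}$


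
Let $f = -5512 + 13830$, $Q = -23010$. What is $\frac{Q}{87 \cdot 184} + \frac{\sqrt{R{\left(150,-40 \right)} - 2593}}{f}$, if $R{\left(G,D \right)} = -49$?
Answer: $- \frac{3835}{2668} + \frac{i \sqrt{2642}}{8318} \approx -1.4374 + 0.0061794 i$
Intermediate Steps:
$f = 8318$
$\frac{Q}{87 \cdot 184} + \frac{\sqrt{R{\left(150,-40 \right)} - 2593}}{f} = - \frac{23010}{87 \cdot 184} + \frac{\sqrt{-49 - 2593}}{8318} = - \frac{23010}{16008} + \sqrt{-2642} \cdot \frac{1}{8318} = \left(-23010\right) \frac{1}{16008} + i \sqrt{2642} \cdot \frac{1}{8318} = - \frac{3835}{2668} + \frac{i \sqrt{2642}}{8318}$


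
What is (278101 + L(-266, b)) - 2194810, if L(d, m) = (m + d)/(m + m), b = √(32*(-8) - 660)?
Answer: -3833417/2 + 133*I*√229/458 ≈ -1.9167e+6 + 4.3944*I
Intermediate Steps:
b = 2*I*√229 (b = √(-256 - 660) = √(-916) = 2*I*√229 ≈ 30.266*I)
L(d, m) = (d + m)/(2*m) (L(d, m) = (d + m)/((2*m)) = (d + m)*(1/(2*m)) = (d + m)/(2*m))
(278101 + L(-266, b)) - 2194810 = (278101 + (-266 + 2*I*√229)/(2*((2*I*√229)))) - 2194810 = (278101 + (-I*√229/458)*(-266 + 2*I*√229)/2) - 2194810 = (278101 - I*√229*(-266 + 2*I*√229)/916) - 2194810 = -1916709 - I*√229*(-266 + 2*I*√229)/916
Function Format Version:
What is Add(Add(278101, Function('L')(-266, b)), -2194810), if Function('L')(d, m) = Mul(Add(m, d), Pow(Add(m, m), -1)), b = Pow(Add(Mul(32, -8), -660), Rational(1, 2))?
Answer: Add(Rational(-3833417, 2), Mul(Rational(133, 458), I, Pow(229, Rational(1, 2)))) ≈ Add(-1.9167e+6, Mul(4.3944, I))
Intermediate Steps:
b = Mul(2, I, Pow(229, Rational(1, 2))) (b = Pow(Add(-256, -660), Rational(1, 2)) = Pow(-916, Rational(1, 2)) = Mul(2, I, Pow(229, Rational(1, 2))) ≈ Mul(30.266, I))
Function('L')(d, m) = Mul(Rational(1, 2), Pow(m, -1), Add(d, m)) (Function('L')(d, m) = Mul(Add(d, m), Pow(Mul(2, m), -1)) = Mul(Add(d, m), Mul(Rational(1, 2), Pow(m, -1))) = Mul(Rational(1, 2), Pow(m, -1), Add(d, m)))
Add(Add(278101, Function('L')(-266, b)), -2194810) = Add(Add(278101, Mul(Rational(1, 2), Pow(Mul(2, I, Pow(229, Rational(1, 2))), -1), Add(-266, Mul(2, I, Pow(229, Rational(1, 2)))))), -2194810) = Add(Add(278101, Mul(Rational(1, 2), Mul(Rational(-1, 458), I, Pow(229, Rational(1, 2))), Add(-266, Mul(2, I, Pow(229, Rational(1, 2)))))), -2194810) = Add(Add(278101, Mul(Rational(-1, 916), I, Pow(229, Rational(1, 2)), Add(-266, Mul(2, I, Pow(229, Rational(1, 2)))))), -2194810) = Add(-1916709, Mul(Rational(-1, 916), I, Pow(229, Rational(1, 2)), Add(-266, Mul(2, I, Pow(229, Rational(1, 2))))))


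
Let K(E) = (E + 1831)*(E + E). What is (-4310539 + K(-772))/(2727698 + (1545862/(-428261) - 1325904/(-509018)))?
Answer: -648052090394374115/297308822304554316 ≈ -2.1797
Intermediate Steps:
K(E) = 2*E*(1831 + E) (K(E) = (1831 + E)*(2*E) = 2*E*(1831 + E))
(-4310539 + K(-772))/(2727698 + (1545862/(-428261) - 1325904/(-509018))) = (-4310539 + 2*(-772)*(1831 - 772))/(2727698 + (1545862/(-428261) - 1325904/(-509018))) = (-4310539 + 2*(-772)*1059)/(2727698 + (1545862*(-1/428261) - 1325904*(-1/509018))) = (-4310539 - 1635096)/(2727698 + (-1545862/428261 + 662952/254509)) = -5945635/(2727698 - 109519305286/108996278849) = -5945635/297308822304554316/108996278849 = -5945635*108996278849/297308822304554316 = -648052090394374115/297308822304554316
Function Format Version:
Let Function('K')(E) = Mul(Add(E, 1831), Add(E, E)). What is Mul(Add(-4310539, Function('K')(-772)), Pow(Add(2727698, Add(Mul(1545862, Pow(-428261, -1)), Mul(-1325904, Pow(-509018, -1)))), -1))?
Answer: Rational(-648052090394374115, 297308822304554316) ≈ -2.1797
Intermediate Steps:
Function('K')(E) = Mul(2, E, Add(1831, E)) (Function('K')(E) = Mul(Add(1831, E), Mul(2, E)) = Mul(2, E, Add(1831, E)))
Mul(Add(-4310539, Function('K')(-772)), Pow(Add(2727698, Add(Mul(1545862, Pow(-428261, -1)), Mul(-1325904, Pow(-509018, -1)))), -1)) = Mul(Add(-4310539, Mul(2, -772, Add(1831, -772))), Pow(Add(2727698, Add(Mul(1545862, Pow(-428261, -1)), Mul(-1325904, Pow(-509018, -1)))), -1)) = Mul(Add(-4310539, Mul(2, -772, 1059)), Pow(Add(2727698, Add(Mul(1545862, Rational(-1, 428261)), Mul(-1325904, Rational(-1, 509018)))), -1)) = Mul(Add(-4310539, -1635096), Pow(Add(2727698, Add(Rational(-1545862, 428261), Rational(662952, 254509))), -1)) = Mul(-5945635, Pow(Add(2727698, Rational(-109519305286, 108996278849)), -1)) = Mul(-5945635, Pow(Rational(297308822304554316, 108996278849), -1)) = Mul(-5945635, Rational(108996278849, 297308822304554316)) = Rational(-648052090394374115, 297308822304554316)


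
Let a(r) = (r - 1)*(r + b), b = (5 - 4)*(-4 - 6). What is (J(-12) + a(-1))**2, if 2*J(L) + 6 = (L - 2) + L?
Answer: 36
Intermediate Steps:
b = -10 (b = 1*(-10) = -10)
a(r) = (-1 + r)*(-10 + r) (a(r) = (r - 1)*(r - 10) = (-1 + r)*(-10 + r))
J(L) = -4 + L (J(L) = -3 + ((L - 2) + L)/2 = -3 + ((-2 + L) + L)/2 = -3 + (-2 + 2*L)/2 = -3 + (-1 + L) = -4 + L)
(J(-12) + a(-1))**2 = ((-4 - 12) + (10 + (-1)**2 - 11*(-1)))**2 = (-16 + (10 + 1 + 11))**2 = (-16 + 22)**2 = 6**2 = 36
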